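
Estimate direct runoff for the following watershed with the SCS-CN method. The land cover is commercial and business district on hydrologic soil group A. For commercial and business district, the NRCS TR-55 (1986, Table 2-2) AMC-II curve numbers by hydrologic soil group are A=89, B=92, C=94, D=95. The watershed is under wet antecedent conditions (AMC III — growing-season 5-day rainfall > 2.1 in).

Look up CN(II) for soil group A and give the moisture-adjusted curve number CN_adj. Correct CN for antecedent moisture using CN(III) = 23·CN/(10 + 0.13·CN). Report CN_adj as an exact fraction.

CN_adj = 204700/2157 ≈ 94.900

NRCS table: commercial and business district, soil group A → CN(II) = 89
CN(III) from CN(II)=89: (23·89)/(10 + 0.13·89) = 204700/2157 ≈ 94.900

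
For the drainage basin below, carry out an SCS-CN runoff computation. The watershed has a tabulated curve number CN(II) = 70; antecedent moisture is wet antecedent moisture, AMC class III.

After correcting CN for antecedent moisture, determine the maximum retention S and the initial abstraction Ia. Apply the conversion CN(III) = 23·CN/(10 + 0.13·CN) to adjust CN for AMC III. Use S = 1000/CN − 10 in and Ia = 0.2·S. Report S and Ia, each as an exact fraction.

S = 300/161 in ≈ 1.863 in; Ia = 60/161 in ≈ 0.373 in

Wet (AMC III): CN(III) = 23·70/(10 + 0.13·70) = 1610/(191/10) = 16100/191 ≈ 84.293
Retention S: 1000/CN − 10 with CN=84.293 → S = 300/161 ≈ 1.863 in
Ia = 0.2·(300/161) = 60/161 in ≈ 0.373 in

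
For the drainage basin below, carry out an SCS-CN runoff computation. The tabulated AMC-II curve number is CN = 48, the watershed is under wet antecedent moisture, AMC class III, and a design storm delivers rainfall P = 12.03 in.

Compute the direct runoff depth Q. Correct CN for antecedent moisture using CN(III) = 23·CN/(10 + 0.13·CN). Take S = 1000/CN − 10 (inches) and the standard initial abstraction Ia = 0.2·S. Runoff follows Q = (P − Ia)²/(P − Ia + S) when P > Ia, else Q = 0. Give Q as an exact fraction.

Wet (AMC III): CN(III) = 23·48/(10 + 0.13·48) = 1104/(406/25) = 13800/203 ≈ 67.980
Max retention: S = 1000/(13800/203) − 10 = 325/69 in (≈ 4.710 in)
Ia = 0.2S: 0.2·4.710 = 0.942 in (exactly 65/69)
Since P=12.030 > Ia=0.942: effective rainfall P−Ia = 76507/6900 in
Q: (76507/6900)² ÷ (109007/6900) = 5853321049/752148300 in (≈ 7.782 in)

Q = 5853321049/752148300 in ≈ 7.782 in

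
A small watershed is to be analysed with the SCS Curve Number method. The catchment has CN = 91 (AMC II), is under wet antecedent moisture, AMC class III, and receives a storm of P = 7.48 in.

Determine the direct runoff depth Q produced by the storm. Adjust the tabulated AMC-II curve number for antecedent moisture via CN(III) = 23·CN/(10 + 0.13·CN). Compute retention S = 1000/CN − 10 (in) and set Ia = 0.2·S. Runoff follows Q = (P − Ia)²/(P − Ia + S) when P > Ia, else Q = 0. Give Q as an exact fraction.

Adjust CN=91 to AMC III: 23·91/(10 + 0.13·91) → 2093 ÷ (2183/100) = 209300/2183 ≈ 95.877
S = 1000/(209300/2183) − 10 = 900/2093 in ≈ 0.430 in
Initial abstraction Ia = S/5 = (900/2093)/5 = 180/2093 ≈ 0.086 in
P − Ia = 7.480 − 0.086 = 386891/52325 ≈ 7.394 in (> 0, runoff occurs)
Q = (386891/52325)²/((386891/52325) + 900/2093) = (149684645881/2737905625)/(409391/52325) = 149684645881/21421384075 in ≈ 6.988 in

Q = 149684645881/21421384075 in ≈ 6.988 in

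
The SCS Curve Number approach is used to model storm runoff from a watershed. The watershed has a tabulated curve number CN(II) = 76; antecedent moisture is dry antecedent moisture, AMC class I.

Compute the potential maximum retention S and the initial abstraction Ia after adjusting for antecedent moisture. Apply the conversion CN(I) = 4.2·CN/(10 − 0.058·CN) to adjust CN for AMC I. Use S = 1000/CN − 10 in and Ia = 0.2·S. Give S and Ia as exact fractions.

S = 1000/133 in ≈ 7.519 in; Ia = 200/133 in ≈ 1.504 in

CN(I) from CN(II)=76: (4.2·76)/(10 − 0.058·76) = 13300/233 ≈ 57.082
S = 1000/(13300/233) − 10 = 1000/133 in ≈ 7.519 in
Ia = 0.2S: 0.2·7.519 = 1.504 in (exactly 200/133)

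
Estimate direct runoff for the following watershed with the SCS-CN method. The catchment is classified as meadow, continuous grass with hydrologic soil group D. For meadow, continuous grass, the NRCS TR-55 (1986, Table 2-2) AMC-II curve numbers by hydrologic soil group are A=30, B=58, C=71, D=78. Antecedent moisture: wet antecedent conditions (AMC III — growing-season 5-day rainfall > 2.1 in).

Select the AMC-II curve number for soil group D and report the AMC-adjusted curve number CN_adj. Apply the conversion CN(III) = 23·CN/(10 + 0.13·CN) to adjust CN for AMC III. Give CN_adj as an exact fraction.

NRCS table: meadow, continuous grass, soil group D → CN(II) = 78
Adjust CN=78 to AMC III: 23·78/(10 + 0.13·78) → 1794 ÷ (1007/50) = 89700/1007 ≈ 89.076

CN_adj = 89700/1007 ≈ 89.076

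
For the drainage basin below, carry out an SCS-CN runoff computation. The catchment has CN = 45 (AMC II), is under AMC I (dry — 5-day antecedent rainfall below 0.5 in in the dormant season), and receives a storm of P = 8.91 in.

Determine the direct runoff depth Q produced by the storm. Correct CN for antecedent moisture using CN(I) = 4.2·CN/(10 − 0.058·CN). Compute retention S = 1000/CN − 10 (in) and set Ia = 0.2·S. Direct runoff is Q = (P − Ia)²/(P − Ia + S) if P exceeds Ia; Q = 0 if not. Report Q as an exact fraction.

CN(I) from CN(II)=45: (4.2·45)/(10 − 0.058·45) = 18900/739 ≈ 25.575
S = 1000/(18900/739) − 10 = 5500/189 in ≈ 29.101 in
Ia = 0.2S: 0.2·29.101 = 5.820 in (exactly 1100/189)
P − Ia = 8.910 − 5.820 = 58399/18900 ≈ 3.090 in (> 0, runoff occurs)
Runoff Q = (P−Ia)²/(P−Ia+S) = (3.090)²/(3.090+29.101) = 310040291/1045340100 ≈ 0.297 in

Q = 310040291/1045340100 in ≈ 0.297 in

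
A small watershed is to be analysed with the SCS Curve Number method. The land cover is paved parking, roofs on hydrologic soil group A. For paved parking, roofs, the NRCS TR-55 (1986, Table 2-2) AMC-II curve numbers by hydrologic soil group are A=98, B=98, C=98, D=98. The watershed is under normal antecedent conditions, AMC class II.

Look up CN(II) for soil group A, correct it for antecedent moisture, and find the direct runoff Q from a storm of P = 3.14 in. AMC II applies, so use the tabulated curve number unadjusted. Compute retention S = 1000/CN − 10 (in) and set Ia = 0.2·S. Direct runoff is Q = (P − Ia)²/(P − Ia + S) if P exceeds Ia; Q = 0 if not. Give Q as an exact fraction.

Q = 57653649/19827850 in ≈ 2.908 in

NRCS table: paved parking, roofs, soil group A → CN(II) = 98
Average conditions: CN = 98 (no AMC adjustment).
Retention S: 1000/CN − 10 with CN=98.000 → S = 10/49 ≈ 0.204 in
Ia = 0.2S: 0.2·0.204 = 0.041 in (exactly 2/49)
Excess rainfall: 3.140 − 0.041 = 3.099 in; P > Ia so Q > 0
Runoff Q = (P−Ia)²/(P−Ia+S) = (3.099)²/(3.099+0.204) = 57653649/19827850 ≈ 2.908 in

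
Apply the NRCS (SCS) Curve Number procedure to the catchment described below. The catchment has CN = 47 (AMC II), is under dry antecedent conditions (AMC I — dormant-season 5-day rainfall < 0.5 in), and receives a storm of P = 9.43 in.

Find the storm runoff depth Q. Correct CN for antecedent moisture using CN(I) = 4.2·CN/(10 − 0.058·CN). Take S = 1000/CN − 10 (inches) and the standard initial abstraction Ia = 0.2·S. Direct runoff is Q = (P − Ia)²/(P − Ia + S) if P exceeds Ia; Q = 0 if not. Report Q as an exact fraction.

CN(I) from CN(II)=47: (4.2·47)/(10 − 0.058·47) = 98700/3637 ≈ 27.138
Max retention: S = 1000/(98700/3637) − 10 = 26500/987 in (≈ 26.849 in)
Initial abstraction Ia = S/5 = (26500/987)/5 = 5300/987 ≈ 5.370 in
Excess rainfall: 9.430 − 5.370 = 4.060 in; P > Ia so Q > 0
Q = (400741/98700)²/((400741/98700) + 26500/987) = (160593349081/9741690000)/(3050741/98700) = 160593349081/301108136700 in ≈ 0.533 in

Q = 160593349081/301108136700 in ≈ 0.533 in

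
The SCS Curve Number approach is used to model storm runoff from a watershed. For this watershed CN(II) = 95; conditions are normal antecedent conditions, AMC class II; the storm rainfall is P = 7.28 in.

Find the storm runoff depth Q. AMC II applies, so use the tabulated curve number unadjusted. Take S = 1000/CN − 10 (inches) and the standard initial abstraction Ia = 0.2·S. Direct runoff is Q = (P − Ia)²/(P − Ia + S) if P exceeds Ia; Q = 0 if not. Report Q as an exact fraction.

Q = 5807232/868775 in ≈ 6.684 in

Average conditions: CN = 95 (no AMC adjustment).
Max retention: S = 1000/95 − 10 = 10/19 in (≈ 0.526 in)
Ia = 0.2·(10/19) = 2/19 in ≈ 0.105 in
Since P=7.280 > Ia=0.105: effective rainfall P−Ia = 3408/475 in
Q: (3408/475)² ÷ (3658/475) = 5807232/868775 in (≈ 6.684 in)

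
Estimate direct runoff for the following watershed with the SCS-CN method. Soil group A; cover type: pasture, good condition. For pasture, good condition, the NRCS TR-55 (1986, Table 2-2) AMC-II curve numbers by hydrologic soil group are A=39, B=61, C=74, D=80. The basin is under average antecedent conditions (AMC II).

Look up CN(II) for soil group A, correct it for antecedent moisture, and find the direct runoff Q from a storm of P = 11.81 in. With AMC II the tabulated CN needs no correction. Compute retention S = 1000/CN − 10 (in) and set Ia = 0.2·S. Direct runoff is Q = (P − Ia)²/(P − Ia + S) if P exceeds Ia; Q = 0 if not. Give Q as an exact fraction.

Q = 1146431881/369950100 in ≈ 3.099 in

NRCS table: pasture, good condition, soil group A → CN(II) = 39
AMC II — tabulated CN = 39 applies directly.
Max retention: S = 1000/39 − 10 = 610/39 in (≈ 15.641 in)
Ia = 0.2S: 0.2·15.641 = 3.128 in (exactly 122/39)
Excess rainfall: 11.810 − 3.128 = 8.682 in; P > Ia so Q > 0
Runoff Q = (P−Ia)²/(P−Ia+S) = (8.682)²/(8.682+15.641) = 1146431881/369950100 ≈ 3.099 in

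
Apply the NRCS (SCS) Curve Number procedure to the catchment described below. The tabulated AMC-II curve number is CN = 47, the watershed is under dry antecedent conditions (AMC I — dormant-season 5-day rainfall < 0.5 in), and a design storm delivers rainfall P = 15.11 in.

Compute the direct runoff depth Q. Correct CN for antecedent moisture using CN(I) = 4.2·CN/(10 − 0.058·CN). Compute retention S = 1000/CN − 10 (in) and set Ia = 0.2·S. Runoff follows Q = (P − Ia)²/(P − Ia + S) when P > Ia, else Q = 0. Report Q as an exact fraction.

Dry (AMC I): CN(I) = 4.2·47/(10 − 0.058·47) = (987/5)/(3637/500) = 98700/3637 ≈ 27.138
Max retention: S = 1000/(98700/3637) − 10 = 26500/987 in (≈ 26.849 in)
Ia = 0.2·(26500/987) = 5300/987 in ≈ 5.370 in
P − Ia = 15.110 − 5.370 = 961357/98700 ≈ 9.740 in (> 0, runoff occurs)
Q: (961357/98700)² ÷ (3611357/98700) = 924207281449/356440935900 in (≈ 2.593 in)

Q = 924207281449/356440935900 in ≈ 2.593 in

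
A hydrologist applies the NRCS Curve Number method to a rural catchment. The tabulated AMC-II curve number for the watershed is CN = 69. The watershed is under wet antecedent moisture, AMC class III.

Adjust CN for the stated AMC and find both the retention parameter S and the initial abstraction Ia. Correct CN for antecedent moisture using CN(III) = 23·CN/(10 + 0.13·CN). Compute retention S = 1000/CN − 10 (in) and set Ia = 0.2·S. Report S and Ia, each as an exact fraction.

Wet (AMC III): CN(III) = 23·69/(10 + 0.13·69) = 1587/(1897/100) = 158700/1897 ≈ 83.658
S = 1000/(158700/1897) − 10 = 3100/1587 in ≈ 1.953 in
Ia = 0.2S: 0.2·1.953 = 0.391 in (exactly 620/1587)

S = 3100/1587 in ≈ 1.953 in; Ia = 620/1587 in ≈ 0.391 in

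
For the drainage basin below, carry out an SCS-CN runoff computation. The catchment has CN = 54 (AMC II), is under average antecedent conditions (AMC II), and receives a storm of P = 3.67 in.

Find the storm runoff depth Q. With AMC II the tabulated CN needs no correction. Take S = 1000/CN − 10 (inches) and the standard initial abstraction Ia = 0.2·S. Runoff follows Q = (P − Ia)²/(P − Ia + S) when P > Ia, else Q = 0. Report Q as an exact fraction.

Q = 28185481/76434300 in ≈ 0.369 in

Average conditions: CN = 54 (no AMC adjustment).
Retention S: 1000/CN − 10 with CN=54.000 → S = 230/27 ≈ 8.519 in
Ia = 0.2·(230/27) = 46/27 in ≈ 1.704 in
Excess rainfall: 3.670 − 1.704 = 1.966 in; P > Ia so Q > 0
Runoff Q = (P−Ia)²/(P−Ia+S) = (1.966)²/(1.966+8.519) = 28185481/76434300 ≈ 0.369 in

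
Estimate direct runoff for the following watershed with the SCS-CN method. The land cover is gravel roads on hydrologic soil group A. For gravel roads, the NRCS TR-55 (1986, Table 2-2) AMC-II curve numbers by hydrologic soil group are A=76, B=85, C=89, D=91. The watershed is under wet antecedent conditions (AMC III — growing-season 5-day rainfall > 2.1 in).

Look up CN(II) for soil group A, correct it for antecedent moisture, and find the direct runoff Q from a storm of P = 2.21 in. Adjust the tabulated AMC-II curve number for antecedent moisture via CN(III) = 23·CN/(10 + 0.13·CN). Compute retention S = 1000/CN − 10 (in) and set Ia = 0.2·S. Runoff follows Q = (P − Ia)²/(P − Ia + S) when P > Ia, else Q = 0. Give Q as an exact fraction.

Q = 7153268929/6318014900 in ≈ 1.132 in

NRCS table: gravel roads, soil group A → CN(II) = 76
Adjust CN=76 to AMC III: 23·76/(10 + 0.13·76) → 1748 ÷ (497/25) = 43700/497 ≈ 87.928
Max retention: S = 1000/(43700/497) − 10 = 600/437 in (≈ 1.373 in)
Ia = 0.2S: 0.2·1.373 = 0.275 in (exactly 120/437)
P − Ia = 2.210 − 0.275 = 84577/43700 ≈ 1.935 in (> 0, runoff occurs)
Q = (84577/43700)²/((84577/43700) + 600/437) = (7153268929/1909690000)/(144577/43700) = 7153268929/6318014900 in ≈ 1.132 in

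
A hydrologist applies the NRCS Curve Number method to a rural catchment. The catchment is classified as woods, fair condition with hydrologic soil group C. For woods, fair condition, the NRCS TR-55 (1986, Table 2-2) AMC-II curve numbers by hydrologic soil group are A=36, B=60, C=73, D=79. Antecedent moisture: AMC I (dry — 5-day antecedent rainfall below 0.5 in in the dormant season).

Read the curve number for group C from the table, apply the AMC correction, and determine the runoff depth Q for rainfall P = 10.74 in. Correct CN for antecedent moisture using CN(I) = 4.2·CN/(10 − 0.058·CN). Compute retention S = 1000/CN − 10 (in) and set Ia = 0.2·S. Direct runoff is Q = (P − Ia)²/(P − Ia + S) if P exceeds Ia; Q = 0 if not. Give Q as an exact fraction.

NRCS table: woods, fair condition, soil group C → CN(II) = 73
CN(I) from CN(II)=73: (4.2·73)/(10 − 0.058·73) = 51100/961 ≈ 53.174
S = 1000/(51100/961) − 10 = 4500/511 in ≈ 8.806 in
Ia = 0.2·(4500/511) = 900/511 in ≈ 1.761 in
P − Ia = 10.740 − 1.761 = 229407/25550 ≈ 8.979 in (> 0, runoff occurs)
Q = (229407/25550)²/((229407/25550) + 4500/511) = (52627571649/652802500)/(454407/25550) = 17542523883/3870032950 in ≈ 4.533 in

Q = 17542523883/3870032950 in ≈ 4.533 in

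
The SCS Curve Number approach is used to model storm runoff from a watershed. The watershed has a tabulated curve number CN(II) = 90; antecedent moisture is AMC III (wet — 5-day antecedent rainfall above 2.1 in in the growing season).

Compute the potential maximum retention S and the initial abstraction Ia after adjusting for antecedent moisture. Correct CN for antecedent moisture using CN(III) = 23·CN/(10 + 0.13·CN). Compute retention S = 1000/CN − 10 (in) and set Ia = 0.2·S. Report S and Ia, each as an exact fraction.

CN(III) from CN(II)=90: (23·90)/(10 + 0.13·90) = 20700/217 ≈ 95.392
Retention S: 1000/CN − 10 with CN=95.392 → S = 100/207 ≈ 0.483 in
Ia = 0.2S: 0.2·0.483 = 0.097 in (exactly 20/207)

S = 100/207 in ≈ 0.483 in; Ia = 20/207 in ≈ 0.097 in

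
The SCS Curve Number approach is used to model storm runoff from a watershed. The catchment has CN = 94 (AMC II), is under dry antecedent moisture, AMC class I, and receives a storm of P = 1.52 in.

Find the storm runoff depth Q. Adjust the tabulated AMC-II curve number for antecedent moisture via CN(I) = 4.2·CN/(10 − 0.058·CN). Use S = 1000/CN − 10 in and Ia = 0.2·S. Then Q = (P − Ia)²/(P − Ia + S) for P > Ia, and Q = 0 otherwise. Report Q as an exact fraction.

CN(I) from CN(II)=94: (4.2·94)/(10 − 0.058·94) = 32900/379 ≈ 86.807
S = 1000/(32900/379) − 10 = 500/329 in ≈ 1.520 in
Ia = 0.2·(500/329) = 100/329 in ≈ 0.304 in
P − Ia = 1.520 − 0.304 = 10002/8225 ≈ 1.216 in (> 0, runoff occurs)
Q: (10002/8225)² ÷ (22502/8225) = 50020002/92539475 in (≈ 0.541 in)

Q = 50020002/92539475 in ≈ 0.541 in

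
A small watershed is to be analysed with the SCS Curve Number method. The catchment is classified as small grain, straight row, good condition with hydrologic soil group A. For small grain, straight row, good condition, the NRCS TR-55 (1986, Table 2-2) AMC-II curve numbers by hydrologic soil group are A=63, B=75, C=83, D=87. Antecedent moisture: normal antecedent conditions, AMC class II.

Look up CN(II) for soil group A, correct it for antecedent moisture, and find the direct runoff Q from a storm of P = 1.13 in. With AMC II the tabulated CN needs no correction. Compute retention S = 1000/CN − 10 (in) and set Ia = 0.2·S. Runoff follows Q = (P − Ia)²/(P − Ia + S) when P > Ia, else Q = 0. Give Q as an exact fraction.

NRCS table: small grain, straight row, good condition, soil group A → CN(II) = 63
Average conditions: CN = 63 (no AMC adjustment).
Max retention: S = 1000/63 − 10 = 370/63 in (≈ 5.873 in)
Initial abstraction Ia = S/5 = (370/63)/5 = 74/63 ≈ 1.175 in
P = 1.130 ≤ Ia = 1.175 in: entire storm abstracted, Q = 0.

Q = 0 in ≈ 0.000 in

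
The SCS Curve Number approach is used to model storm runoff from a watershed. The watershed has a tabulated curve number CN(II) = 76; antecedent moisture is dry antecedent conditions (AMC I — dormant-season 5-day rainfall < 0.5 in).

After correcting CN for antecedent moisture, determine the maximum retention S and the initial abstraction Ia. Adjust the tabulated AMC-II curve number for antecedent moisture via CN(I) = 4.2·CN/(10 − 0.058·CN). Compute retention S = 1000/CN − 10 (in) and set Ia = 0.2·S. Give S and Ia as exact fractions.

CN(I) from CN(II)=76: (4.2·76)/(10 − 0.058·76) = 13300/233 ≈ 57.082
Retention S: 1000/CN − 10 with CN=57.082 → S = 1000/133 ≈ 7.519 in
Ia = 0.2·(1000/133) = 200/133 in ≈ 1.504 in

S = 1000/133 in ≈ 7.519 in; Ia = 200/133 in ≈ 1.504 in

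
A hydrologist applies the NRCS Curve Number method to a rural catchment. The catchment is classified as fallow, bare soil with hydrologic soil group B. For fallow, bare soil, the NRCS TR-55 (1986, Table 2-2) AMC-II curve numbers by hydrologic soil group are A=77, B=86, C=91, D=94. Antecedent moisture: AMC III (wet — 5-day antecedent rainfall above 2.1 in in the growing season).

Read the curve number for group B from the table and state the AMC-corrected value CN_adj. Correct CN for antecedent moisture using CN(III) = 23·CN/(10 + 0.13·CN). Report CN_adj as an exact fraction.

NRCS table: fallow, bare soil, soil group B → CN(II) = 86
CN(III) from CN(II)=86: (23·86)/(10 + 0.13·86) = 98900/1059 ≈ 93.390

CN_adj = 98900/1059 ≈ 93.390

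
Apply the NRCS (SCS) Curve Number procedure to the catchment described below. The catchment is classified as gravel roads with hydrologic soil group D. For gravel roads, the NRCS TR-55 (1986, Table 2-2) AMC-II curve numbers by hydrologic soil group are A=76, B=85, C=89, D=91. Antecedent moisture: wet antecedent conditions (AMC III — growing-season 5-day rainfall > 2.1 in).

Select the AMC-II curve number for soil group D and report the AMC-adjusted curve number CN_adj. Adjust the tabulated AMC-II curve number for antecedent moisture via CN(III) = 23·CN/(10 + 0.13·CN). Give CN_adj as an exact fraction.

CN_adj = 209300/2183 ≈ 95.877

NRCS table: gravel roads, soil group D → CN(II) = 91
CN(III) from CN(II)=91: (23·91)/(10 + 0.13·91) = 209300/2183 ≈ 95.877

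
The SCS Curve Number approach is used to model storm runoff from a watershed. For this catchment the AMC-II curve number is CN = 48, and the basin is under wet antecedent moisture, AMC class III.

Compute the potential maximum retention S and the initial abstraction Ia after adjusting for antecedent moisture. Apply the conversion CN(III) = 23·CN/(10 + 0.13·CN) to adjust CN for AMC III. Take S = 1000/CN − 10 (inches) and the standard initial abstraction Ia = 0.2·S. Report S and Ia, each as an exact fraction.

CN(III) from CN(II)=48: (23·48)/(10 + 0.13·48) = 13800/203 ≈ 67.980
S = 1000/(13800/203) − 10 = 325/69 in ≈ 4.710 in
Ia = 0.2·(325/69) = 65/69 in ≈ 0.942 in

S = 325/69 in ≈ 4.710 in; Ia = 65/69 in ≈ 0.942 in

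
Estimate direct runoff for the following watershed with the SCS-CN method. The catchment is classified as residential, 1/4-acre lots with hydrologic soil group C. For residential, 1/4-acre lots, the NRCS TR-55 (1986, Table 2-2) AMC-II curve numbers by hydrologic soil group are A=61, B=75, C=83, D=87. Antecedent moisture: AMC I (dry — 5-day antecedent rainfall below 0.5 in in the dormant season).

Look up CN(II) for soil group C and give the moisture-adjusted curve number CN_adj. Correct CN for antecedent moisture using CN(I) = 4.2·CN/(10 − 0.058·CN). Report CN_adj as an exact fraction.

NRCS table: residential, 1/4-acre lots, soil group C → CN(II) = 83
CN(I) from CN(II)=83: (4.2·83)/(10 − 0.058·83) = 174300/2593 ≈ 67.219

CN_adj = 174300/2593 ≈ 67.219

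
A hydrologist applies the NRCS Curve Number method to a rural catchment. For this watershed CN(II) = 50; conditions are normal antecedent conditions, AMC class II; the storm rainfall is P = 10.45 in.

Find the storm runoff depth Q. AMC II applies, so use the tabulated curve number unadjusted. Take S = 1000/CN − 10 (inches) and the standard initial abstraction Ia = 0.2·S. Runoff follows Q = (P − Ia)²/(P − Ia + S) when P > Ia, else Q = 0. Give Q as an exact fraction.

Q = 28561/7380 in ≈ 3.870 in

Average conditions: CN = 50 (no AMC adjustment).
Max retention: S = 1000/50 − 10 = 10 in (≈ 10.000 in)
Initial abstraction Ia = S/5 = 10/5 = 2 ≈ 2.000 in
P − Ia = 10.450 − 2.000 = 169/20 ≈ 8.450 in (> 0, runoff occurs)
Q: (169/20)² ÷ (369/20) = 28561/7380 in (≈ 3.870 in)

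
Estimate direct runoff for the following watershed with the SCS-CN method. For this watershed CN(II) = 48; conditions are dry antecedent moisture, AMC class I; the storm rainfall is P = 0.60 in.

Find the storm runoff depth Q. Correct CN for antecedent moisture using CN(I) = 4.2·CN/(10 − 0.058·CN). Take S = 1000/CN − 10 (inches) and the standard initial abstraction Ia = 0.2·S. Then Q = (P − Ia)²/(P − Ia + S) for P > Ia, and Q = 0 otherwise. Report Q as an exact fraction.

CN(I) from CN(II)=48: (4.2·48)/(10 − 0.058·48) = 12600/451 ≈ 27.938
Retention S: 1000/CN − 10 with CN=27.938 → S = 1625/63 ≈ 25.794 in
Ia = 0.2S: 0.2·25.794 = 5.159 in (exactly 325/63)
P = 0.600 ≤ Ia = 5.159 in: entire storm abstracted, Q = 0.

Q = 0 in ≈ 0.000 in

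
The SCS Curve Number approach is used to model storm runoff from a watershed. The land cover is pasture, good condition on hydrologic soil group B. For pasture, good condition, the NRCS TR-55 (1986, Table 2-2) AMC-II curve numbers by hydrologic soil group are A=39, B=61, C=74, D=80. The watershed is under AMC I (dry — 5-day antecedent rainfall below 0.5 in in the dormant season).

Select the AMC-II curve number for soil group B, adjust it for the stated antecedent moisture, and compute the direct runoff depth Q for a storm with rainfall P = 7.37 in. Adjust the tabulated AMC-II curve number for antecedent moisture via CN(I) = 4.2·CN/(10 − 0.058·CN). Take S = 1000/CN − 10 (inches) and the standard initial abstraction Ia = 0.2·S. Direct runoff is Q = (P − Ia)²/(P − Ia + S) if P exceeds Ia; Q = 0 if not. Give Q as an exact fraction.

Q = 34113720601/35641647300 in ≈ 0.957 in

NRCS table: pasture, good condition, soil group B → CN(II) = 61
Adjust CN=61 to AMC I: 4.2·61/(10 − 0.058·61) → (1281/5) ÷ (3231/500) = 42700/1077 ≈ 39.647
Max retention: S = 1000/(42700/1077) − 10 = 6500/427 in (≈ 15.222 in)
Ia = 0.2·(6500/427) = 1300/427 in ≈ 3.044 in
P − Ia = 7.370 − 3.044 = 184699/42700 ≈ 4.326 in (> 0, runoff occurs)
Q = (184699/42700)²/((184699/42700) + 6500/427) = (34113720601/1823290000)/(834699/42700) = 34113720601/35641647300 in ≈ 0.957 in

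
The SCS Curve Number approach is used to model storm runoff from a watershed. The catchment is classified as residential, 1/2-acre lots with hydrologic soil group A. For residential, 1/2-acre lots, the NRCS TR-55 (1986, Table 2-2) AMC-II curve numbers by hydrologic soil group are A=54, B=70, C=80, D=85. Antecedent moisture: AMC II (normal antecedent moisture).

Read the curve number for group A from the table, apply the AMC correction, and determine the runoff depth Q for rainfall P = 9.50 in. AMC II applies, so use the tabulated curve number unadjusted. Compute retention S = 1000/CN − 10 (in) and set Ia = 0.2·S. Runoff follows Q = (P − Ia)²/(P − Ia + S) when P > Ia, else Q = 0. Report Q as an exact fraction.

NRCS table: residential, 1/2-acre lots, soil group A → CN(II) = 54
Average conditions: CN = 54 (no AMC adjustment).
Retention S: 1000/CN − 10 with CN=54.000 → S = 230/27 ≈ 8.519 in
Initial abstraction Ia = S/5 = (230/27)/5 = 46/27 ≈ 1.704 in
Since P=9.500 > Ia=1.704: effective rainfall P−Ia = 421/54 in
Q: (421/54)² ÷ (881/54) = 177241/47574 in (≈ 3.726 in)

Q = 177241/47574 in ≈ 3.726 in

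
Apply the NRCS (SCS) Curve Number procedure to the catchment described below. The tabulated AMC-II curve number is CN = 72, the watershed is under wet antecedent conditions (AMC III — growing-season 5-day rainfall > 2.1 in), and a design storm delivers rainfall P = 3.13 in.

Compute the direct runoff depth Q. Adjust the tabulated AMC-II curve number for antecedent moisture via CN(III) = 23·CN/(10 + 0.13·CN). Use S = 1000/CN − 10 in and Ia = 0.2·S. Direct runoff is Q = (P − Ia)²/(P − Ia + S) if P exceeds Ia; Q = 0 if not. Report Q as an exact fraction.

Q = 3339799681/1920773700 in ≈ 1.739 in

CN(III) from CN(II)=72: (23·72)/(10 + 0.13·72) = 10350/121 ≈ 85.537
S = 1000/(10350/121) − 10 = 350/207 in ≈ 1.691 in
Ia = 0.2·(350/207) = 70/207 in ≈ 0.338 in
Since P=3.130 > Ia=0.338: effective rainfall P−Ia = 57791/20700 in
Q: (57791/20700)² ÷ (92791/20700) = 3339799681/1920773700 in (≈ 1.739 in)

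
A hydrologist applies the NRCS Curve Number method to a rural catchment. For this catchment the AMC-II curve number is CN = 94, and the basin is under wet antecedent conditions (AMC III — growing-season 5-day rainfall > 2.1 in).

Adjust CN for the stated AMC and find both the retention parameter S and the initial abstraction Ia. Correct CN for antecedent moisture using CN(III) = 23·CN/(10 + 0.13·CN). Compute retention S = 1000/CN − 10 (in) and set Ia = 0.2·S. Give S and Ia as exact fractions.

Wet (AMC III): CN(III) = 23·94/(10 + 0.13·94) = 2162/(1111/50) = 108100/1111 ≈ 97.300
S = 1000/(108100/1111) − 10 = 300/1081 in ≈ 0.278 in
Ia = 0.2·(300/1081) = 60/1081 in ≈ 0.056 in

S = 300/1081 in ≈ 0.278 in; Ia = 60/1081 in ≈ 0.056 in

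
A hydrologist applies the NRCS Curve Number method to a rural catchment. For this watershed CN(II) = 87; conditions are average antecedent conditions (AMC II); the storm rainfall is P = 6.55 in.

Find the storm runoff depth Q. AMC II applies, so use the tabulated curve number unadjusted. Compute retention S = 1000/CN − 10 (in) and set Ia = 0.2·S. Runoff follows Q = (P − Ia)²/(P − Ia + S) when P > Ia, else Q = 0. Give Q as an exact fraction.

Q = 118309129/23449980 in ≈ 5.045 in

AMC II — tabulated CN = 87 applies directly.
S = 1000/87 − 10 = 130/87 in ≈ 1.494 in
Ia = 0.2S: 0.2·1.494 = 0.299 in (exactly 26/87)
P − Ia = 6.550 − 0.299 = 10877/1740 ≈ 6.251 in (> 0, runoff occurs)
Q = (10877/1740)²/((10877/1740) + 130/87) = (118309129/3027600)/(13477/1740) = 118309129/23449980 in ≈ 5.045 in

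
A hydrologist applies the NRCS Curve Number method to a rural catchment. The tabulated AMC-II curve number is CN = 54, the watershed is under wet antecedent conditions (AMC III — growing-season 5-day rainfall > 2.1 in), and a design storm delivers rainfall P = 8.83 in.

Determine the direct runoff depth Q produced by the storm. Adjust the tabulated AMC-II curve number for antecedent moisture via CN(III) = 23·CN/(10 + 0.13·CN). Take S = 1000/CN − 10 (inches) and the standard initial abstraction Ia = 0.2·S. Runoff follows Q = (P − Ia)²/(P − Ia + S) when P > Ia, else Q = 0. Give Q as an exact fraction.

CN(III) from CN(II)=54: (23·54)/(10 + 0.13·54) = 2700/37 ≈ 72.973
S = 1000/(2700/37) − 10 = 100/27 in ≈ 3.704 in
Initial abstraction Ia = S/5 = (100/27)/5 = 20/27 ≈ 0.741 in
Excess rainfall: 8.830 − 0.741 = 8.089 in; P > Ia so Q > 0
Q: (21841/2700)² ÷ (31841/2700) = 477029281/85970700 in (≈ 5.549 in)

Q = 477029281/85970700 in ≈ 5.549 in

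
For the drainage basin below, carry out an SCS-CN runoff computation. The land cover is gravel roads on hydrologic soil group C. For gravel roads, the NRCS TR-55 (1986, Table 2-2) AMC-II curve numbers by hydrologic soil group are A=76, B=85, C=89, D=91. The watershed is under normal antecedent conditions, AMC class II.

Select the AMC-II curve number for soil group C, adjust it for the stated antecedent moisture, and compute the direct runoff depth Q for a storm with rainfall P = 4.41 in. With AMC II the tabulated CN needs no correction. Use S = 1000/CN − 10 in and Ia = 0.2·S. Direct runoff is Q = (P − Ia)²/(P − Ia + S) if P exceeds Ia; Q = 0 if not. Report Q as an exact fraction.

Q = 1372628401/427636100 in ≈ 3.210 in

NRCS table: gravel roads, soil group C → CN(II) = 89
AMC II — tabulated CN = 89 applies directly.
Retention S: 1000/CN − 10 with CN=89.000 → S = 110/89 ≈ 1.236 in
Ia = 0.2·(110/89) = 22/89 in ≈ 0.247 in
Since P=4.410 > Ia=0.247: effective rainfall P−Ia = 37049/8900 in
Q = (37049/8900)²/((37049/8900) + 110/89) = (1372628401/79210000)/(48049/8900) = 1372628401/427636100 in ≈ 3.210 in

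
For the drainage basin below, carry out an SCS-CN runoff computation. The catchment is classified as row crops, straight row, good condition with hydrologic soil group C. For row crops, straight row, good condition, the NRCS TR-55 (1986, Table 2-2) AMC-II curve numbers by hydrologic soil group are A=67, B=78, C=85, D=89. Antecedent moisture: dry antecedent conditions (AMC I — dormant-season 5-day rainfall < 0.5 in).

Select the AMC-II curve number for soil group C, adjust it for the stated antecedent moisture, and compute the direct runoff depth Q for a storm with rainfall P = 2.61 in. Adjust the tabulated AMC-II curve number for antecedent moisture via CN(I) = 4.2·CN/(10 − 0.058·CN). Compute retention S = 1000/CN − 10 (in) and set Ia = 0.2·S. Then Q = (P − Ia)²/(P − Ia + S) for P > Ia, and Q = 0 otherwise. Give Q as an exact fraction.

NRCS table: row crops, straight row, good condition, soil group C → CN(II) = 85
Adjust CN=85 to AMC I: 4.2·85/(10 − 0.058·85) → 357 ÷ (507/100) = 11900/169 ≈ 70.414
Max retention: S = 1000/(11900/169) − 10 = 500/119 in (≈ 4.202 in)
Ia = 0.2S: 0.2·4.202 = 0.840 in (exactly 100/119)
Since P=2.610 > Ia=0.840: effective rainfall P−Ia = 21059/11900 in
Q = (21059/11900)²/((21059/11900) + 500/119) = (443481481/141610000)/(71059/11900) = 443481481/845602100 in ≈ 0.524 in

Q = 443481481/845602100 in ≈ 0.524 in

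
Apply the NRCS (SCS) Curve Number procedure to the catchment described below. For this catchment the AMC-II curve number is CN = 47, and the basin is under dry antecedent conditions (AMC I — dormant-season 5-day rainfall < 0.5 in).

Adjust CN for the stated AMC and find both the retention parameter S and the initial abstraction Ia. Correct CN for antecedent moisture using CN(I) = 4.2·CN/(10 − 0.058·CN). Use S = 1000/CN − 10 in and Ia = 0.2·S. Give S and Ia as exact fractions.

S = 26500/987 in ≈ 26.849 in; Ia = 5300/987 in ≈ 5.370 in

CN(I) from CN(II)=47: (4.2·47)/(10 − 0.058·47) = 98700/3637 ≈ 27.138
Retention S: 1000/CN − 10 with CN=27.138 → S = 26500/987 ≈ 26.849 in
Initial abstraction Ia = S/5 = (26500/987)/5 = 5300/987 ≈ 5.370 in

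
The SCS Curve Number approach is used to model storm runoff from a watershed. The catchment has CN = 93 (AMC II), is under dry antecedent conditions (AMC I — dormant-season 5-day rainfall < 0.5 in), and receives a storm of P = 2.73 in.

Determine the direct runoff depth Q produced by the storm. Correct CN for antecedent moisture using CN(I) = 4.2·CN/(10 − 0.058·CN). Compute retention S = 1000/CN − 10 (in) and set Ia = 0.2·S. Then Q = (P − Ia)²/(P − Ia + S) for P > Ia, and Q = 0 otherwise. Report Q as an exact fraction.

Q = 4378071889/3241059300 in ≈ 1.351 in

Dry (AMC I): CN(I) = 4.2·93/(10 − 0.058·93) = (1953/5)/(2303/500) = 27900/329 ≈ 84.802
Max retention: S = 1000/(27900/329) − 10 = 500/279 in (≈ 1.792 in)
Ia = 0.2·(500/279) = 100/279 in ≈ 0.358 in
P − Ia = 2.730 − 0.358 = 66167/27900 ≈ 2.372 in (> 0, runoff occurs)
Q = (66167/27900)²/((66167/27900) + 500/279) = (4378071889/778410000)/(116167/27900) = 4378071889/3241059300 in ≈ 1.351 in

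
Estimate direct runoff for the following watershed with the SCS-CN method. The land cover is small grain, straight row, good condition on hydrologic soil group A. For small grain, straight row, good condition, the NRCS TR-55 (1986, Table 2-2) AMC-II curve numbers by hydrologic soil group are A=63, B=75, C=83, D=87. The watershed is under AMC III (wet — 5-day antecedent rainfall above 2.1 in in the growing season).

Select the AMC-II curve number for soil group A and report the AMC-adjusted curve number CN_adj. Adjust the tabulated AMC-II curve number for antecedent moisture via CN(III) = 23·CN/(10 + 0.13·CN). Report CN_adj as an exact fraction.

NRCS table: small grain, straight row, good condition, soil group A → CN(II) = 63
Wet (AMC III): CN(III) = 23·63/(10 + 0.13·63) = 1449/(1819/100) = 144900/1819 ≈ 79.659

CN_adj = 144900/1819 ≈ 79.659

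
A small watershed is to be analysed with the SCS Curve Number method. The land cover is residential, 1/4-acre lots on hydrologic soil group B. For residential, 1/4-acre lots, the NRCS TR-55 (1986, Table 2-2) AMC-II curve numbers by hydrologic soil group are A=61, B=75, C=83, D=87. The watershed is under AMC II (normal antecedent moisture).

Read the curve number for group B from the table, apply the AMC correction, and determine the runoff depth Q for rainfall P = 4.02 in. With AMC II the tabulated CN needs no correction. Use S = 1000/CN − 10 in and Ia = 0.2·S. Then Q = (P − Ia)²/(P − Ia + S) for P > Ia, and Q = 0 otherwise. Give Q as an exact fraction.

Q = 253009/150450 in ≈ 1.682 in

NRCS table: residential, 1/4-acre lots, soil group B → CN(II) = 75
Average conditions: CN = 75 (no AMC adjustment).
S = 1000/75 − 10 = 10/3 in ≈ 3.333 in
Ia = 0.2·(10/3) = 2/3 in ≈ 0.667 in
Since P=4.020 > Ia=0.667: effective rainfall P−Ia = 503/150 in
Q: (503/150)² ÷ (1003/150) = 253009/150450 in (≈ 1.682 in)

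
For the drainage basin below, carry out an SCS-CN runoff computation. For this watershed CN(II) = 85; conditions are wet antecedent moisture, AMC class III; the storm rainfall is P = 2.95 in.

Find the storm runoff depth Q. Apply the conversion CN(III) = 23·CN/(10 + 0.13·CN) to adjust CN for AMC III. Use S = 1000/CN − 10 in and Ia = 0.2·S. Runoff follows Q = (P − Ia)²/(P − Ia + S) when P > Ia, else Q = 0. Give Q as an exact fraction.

Q = 478253161/217935580 in ≈ 2.194 in

Adjust CN=85 to AMC III: 23·85/(10 + 0.13·85) → 1955 ÷ (421/20) = 39100/421 ≈ 92.874
Max retention: S = 1000/(39100/421) − 10 = 300/391 in (≈ 0.767 in)
Ia = 0.2S: 0.2·0.767 = 0.153 in (exactly 60/391)
Excess rainfall: 2.950 − 0.153 = 2.797 in; P > Ia so Q > 0
Q: (21869/7820)² ÷ (27869/7820) = 478253161/217935580 in (≈ 2.194 in)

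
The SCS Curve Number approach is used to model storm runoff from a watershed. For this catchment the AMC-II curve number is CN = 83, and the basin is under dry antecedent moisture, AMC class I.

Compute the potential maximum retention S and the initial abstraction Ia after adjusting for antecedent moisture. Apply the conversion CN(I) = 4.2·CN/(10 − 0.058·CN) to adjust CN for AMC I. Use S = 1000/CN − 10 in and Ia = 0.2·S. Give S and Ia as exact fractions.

S = 8500/1743 in ≈ 4.877 in; Ia = 1700/1743 in ≈ 0.975 in

CN(I) from CN(II)=83: (4.2·83)/(10 − 0.058·83) = 174300/2593 ≈ 67.219
Retention S: 1000/CN − 10 with CN=67.219 → S = 8500/1743 ≈ 4.877 in
Ia = 0.2S: 0.2·4.877 = 0.975 in (exactly 1700/1743)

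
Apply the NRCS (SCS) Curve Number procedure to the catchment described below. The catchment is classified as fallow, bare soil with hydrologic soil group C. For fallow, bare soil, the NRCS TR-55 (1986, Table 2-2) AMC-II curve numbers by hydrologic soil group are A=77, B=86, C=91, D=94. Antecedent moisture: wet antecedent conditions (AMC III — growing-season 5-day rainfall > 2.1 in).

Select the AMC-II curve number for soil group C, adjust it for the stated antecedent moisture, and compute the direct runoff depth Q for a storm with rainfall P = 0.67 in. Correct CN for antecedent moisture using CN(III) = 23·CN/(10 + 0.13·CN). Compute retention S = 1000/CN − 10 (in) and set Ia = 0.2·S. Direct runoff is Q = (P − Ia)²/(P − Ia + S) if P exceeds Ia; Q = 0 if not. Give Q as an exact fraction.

Q = 14940417361/44419948300 in ≈ 0.336 in

NRCS table: fallow, bare soil, soil group C → CN(II) = 91
Adjust CN=91 to AMC III: 23·91/(10 + 0.13·91) → 2093 ÷ (2183/100) = 209300/2183 ≈ 95.877
S = 1000/(209300/2183) − 10 = 900/2093 in ≈ 0.430 in
Initial abstraction Ia = S/5 = (900/2093)/5 = 180/2093 ≈ 0.086 in
Since P=0.670 > Ia=0.086: effective rainfall P−Ia = 122231/209300 in
Q = (122231/209300)²/((122231/209300) + 900/2093) = (14940417361/43806490000)/(212231/209300) = 14940417361/44419948300 in ≈ 0.336 in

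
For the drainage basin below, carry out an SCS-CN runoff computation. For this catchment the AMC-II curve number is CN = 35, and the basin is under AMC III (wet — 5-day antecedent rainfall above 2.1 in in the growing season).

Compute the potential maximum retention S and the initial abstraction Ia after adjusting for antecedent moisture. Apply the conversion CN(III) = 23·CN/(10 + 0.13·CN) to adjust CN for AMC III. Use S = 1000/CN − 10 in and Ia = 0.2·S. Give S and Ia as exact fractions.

Adjust CN=35 to AMC III: 23·35/(10 + 0.13·35) → 805 ÷ (291/20) = 16100/291 ≈ 55.326
S = 1000/(16100/291) − 10 = 1300/161 in ≈ 8.075 in
Ia = 0.2S: 0.2·8.075 = 1.615 in (exactly 260/161)

S = 1300/161 in ≈ 8.075 in; Ia = 260/161 in ≈ 1.615 in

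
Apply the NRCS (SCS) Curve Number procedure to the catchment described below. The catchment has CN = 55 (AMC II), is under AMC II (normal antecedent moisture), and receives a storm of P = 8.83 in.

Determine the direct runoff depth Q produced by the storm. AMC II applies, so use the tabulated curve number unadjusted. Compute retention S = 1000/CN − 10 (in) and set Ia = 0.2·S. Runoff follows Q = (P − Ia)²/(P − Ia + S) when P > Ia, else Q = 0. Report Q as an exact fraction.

Q = 62615569/18604300 in ≈ 3.366 in

CN(II) = 55; AMC II needs no correction.
Retention S: 1000/CN − 10 with CN=55.000 → S = 90/11 ≈ 8.182 in
Ia = 0.2·(90/11) = 18/11 in ≈ 1.636 in
P − Ia = 8.830 − 1.636 = 7913/1100 ≈ 7.194 in (> 0, runoff occurs)
Runoff Q = (P−Ia)²/(P−Ia+S) = (7.194)²/(7.194+8.182) = 62615569/18604300 ≈ 3.366 in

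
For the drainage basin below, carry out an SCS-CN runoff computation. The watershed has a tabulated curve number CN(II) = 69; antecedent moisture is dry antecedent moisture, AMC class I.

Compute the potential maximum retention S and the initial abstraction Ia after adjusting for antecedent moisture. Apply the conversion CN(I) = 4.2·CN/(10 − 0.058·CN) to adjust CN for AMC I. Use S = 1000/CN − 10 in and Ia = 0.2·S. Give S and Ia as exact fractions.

CN(I) from CN(II)=69: (4.2·69)/(10 − 0.058·69) = 144900/2999 ≈ 48.316
S = 1000/(144900/2999) − 10 = 15500/1449 in ≈ 10.697 in
Ia = 0.2·(15500/1449) = 3100/1449 in ≈ 2.139 in

S = 15500/1449 in ≈ 10.697 in; Ia = 3100/1449 in ≈ 2.139 in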